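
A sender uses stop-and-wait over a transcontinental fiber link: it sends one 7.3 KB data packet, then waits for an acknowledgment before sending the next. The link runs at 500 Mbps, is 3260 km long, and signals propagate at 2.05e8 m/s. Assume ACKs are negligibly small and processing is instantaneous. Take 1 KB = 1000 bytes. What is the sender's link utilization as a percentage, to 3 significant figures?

0.366 %

t_tx = L/R = 58400/500000000 = 0.0001168 s.
t_prop = 3260000/2.05e+08 = 0.0159024 s; RTT = 0.0318049 s.
Cycle = t_tx + RTT = 0.0319217 s.
Utilization = t_tx / cycle = 0.0001168/0.0319217 = 0.366 %.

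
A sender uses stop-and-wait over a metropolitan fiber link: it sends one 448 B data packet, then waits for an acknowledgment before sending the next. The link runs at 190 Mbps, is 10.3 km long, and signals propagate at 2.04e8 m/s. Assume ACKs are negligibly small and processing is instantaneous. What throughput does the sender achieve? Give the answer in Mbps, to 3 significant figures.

t_tx = L/R = 3584/190000000 = 1.88632e-05 s.
t_prop = 10300/204000000 = 5.04902e-05 s; RTT = 0.00010098 s.
Cycle = t_tx + RTT = 0.000119844 s.
Throughput = L / cycle = 3584 / 0.000119844 = 29.9 Mbps.

29.9 Mbps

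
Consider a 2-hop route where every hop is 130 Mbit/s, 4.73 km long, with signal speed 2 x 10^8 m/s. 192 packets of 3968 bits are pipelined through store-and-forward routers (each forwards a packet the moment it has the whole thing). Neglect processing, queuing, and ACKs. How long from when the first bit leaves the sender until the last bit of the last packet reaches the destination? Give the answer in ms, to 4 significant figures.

Per-hop transmission t_tx = L/R = 3968/130000000 = 0.0305231 ms.
Per-hop propagation t_prop = 4730/200000000 = 0.02365 ms.
Pipeline fill: first packet needs 2·t_tx to clear all hops; remaining 191 packets each add one t_tx.
Total = (2+192-1)·t_tx + 2·t_prop = 193·0.0305231 + 2·0.02365 = 5.938 ms.

5.938 ms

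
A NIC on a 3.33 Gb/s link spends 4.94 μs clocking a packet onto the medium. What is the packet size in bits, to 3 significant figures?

L = R × t_tx = 3330000000 b/s × 4.94e-06 s = 16450.2 bits.

16500 bits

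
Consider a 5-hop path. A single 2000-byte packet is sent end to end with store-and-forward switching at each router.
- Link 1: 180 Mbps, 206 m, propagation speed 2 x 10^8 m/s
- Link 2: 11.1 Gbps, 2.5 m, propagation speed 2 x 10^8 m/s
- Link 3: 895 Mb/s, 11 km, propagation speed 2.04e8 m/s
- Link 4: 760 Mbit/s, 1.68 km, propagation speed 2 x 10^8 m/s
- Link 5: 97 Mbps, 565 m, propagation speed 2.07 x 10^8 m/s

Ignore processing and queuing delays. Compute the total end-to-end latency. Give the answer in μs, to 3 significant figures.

L = 2000 × 8 = 16000 bits.
Transmission delays (L/R per hop): 88.8889, 1.44144, 17.8771, 21.0526, 164.948 μs; sum = 294.209 μs.
Propagation delays (d/s per hop): 1.03, 0.0125, 53.9216, 8.4, 2.72947 μs; sum = 66.0935 μs.
End-to-end = 360 μs.

360 μs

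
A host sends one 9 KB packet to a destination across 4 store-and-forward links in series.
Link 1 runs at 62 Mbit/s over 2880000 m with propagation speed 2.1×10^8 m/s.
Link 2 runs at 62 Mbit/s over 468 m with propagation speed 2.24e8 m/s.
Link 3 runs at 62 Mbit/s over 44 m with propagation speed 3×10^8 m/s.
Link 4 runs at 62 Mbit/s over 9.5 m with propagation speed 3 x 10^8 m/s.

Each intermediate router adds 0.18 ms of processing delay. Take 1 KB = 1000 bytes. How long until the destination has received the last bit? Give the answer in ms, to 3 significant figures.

18.9 ms

L = 72000 bits.
Transmission delay per hop = L/R = 72000/62000000 = 1.16129 ms; 4 hops → 4.64516 ms.
Propagation delays (d/s per hop): 13.7143, 0.00208929, 0.000146667, 3.16667e-05 ms; sum = 13.7166 ms.
Processing at 3 router(s): 3 × 0.18 ms = 0.54 ms.
End-to-end = 18.9 ms.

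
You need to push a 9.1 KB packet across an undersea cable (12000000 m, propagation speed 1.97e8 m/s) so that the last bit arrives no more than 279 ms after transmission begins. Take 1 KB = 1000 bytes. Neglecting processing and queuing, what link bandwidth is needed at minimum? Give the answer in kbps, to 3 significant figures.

334 kbps

L = 72800 bits.
Propagation delay = 12000000 / 197000000 = 60.9137 ms.
Transmission budget = 279 − 60.9137 = 218.086 ms.
R ≥ L / t_tx = 72800 bits / 0.218086 s = 334 kbps.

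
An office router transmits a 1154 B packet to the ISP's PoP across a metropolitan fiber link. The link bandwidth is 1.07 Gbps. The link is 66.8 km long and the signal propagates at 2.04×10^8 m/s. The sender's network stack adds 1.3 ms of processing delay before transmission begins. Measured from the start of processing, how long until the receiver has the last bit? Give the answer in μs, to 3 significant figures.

L = 1154 × 8 = 9232 bits.
Transmission delay = L/R = 9232 / 1.07e+09 = 8.62804 μs.
Propagation delay = d/s = 66800 m / 204000000 m/s = 327.451 μs.
Plus processing delay 1.3 ms = 1300 μs.
Total = 1640 μs.

1640 μs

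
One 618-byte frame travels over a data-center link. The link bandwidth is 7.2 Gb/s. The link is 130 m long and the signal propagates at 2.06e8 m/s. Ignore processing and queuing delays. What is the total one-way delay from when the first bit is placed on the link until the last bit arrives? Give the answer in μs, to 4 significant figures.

1.318 μs

L = 618 × 8 = 4944 bits.
Transmission delay = L/R = 4944 / 7200000000 = 0.686667 μs.
Propagation delay = d/s = 130 m / 206000000 m/s = 0.631068 μs.
Total = 1.318 μs.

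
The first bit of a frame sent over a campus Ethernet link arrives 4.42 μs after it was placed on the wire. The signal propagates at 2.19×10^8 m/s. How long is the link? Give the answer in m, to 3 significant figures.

968 m

d = s × t_prop = 219000000 × 4.42e-06 = 968 m.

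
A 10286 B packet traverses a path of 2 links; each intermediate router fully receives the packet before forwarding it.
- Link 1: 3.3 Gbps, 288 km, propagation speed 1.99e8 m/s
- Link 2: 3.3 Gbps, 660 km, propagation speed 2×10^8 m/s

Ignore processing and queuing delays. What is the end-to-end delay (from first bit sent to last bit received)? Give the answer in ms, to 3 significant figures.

L = 10286 × 8 = 82288 bits.
Transmission delay per hop = L/R = 82288/3300000000 = 0.0249358 ms; 2 hops → 0.0498715 ms.
Propagation delays (d/s per hop): 1.44724, 3.3 ms; sum = 4.74724 ms.
End-to-end = 4.80 ms.

4.80 ms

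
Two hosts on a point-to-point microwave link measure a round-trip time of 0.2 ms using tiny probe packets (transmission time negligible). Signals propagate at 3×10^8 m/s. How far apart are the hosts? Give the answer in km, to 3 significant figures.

One-way propagation = RTT/2 = 0.1 ms.
d = s × t = 300000000 × 0.0001 = 30.0 km.

30.0 km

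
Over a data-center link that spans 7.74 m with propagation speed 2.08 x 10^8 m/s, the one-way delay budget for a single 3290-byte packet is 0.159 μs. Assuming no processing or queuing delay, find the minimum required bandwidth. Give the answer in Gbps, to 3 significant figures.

216 Gbps

L = 26320 bits.
Propagation delay = 7.74 / 208000000 = 0.0372115 μs.
Transmission budget = 0.159 − 0.0372115 = 0.121788 μs.
R ≥ L / t_tx = 26320 bits / 1.21788e-07 s = 216 Gbps.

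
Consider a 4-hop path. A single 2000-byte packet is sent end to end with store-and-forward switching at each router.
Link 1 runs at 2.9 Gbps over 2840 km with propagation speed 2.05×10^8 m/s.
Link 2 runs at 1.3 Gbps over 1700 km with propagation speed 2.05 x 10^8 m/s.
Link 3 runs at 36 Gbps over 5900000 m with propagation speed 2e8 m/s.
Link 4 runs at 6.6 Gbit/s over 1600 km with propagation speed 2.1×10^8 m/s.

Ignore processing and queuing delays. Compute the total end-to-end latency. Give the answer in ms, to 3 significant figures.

59.3 ms

L = 2000 × 8 = 16000 bits.
Transmission delays (L/R per hop): 0.00551724, 0.0123077, 0.000444444, 0.00242424 ms; sum = 0.0206936 ms.
Propagation delays (d/s per hop): 13.8537, 8.29268, 29.5, 7.61905 ms; sum = 59.2654 ms.
End-to-end = 59.3 ms.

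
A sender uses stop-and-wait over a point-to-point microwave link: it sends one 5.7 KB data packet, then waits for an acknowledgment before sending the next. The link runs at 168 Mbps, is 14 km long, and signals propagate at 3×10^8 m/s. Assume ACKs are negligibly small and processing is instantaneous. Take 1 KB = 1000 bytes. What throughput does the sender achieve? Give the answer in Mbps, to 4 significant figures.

125.0 Mbps

t_tx = L/R = 45600/168000000 = 0.000271429 s.
t_prop = 14000/300000000 = 4.66667e-05 s; RTT = 9.33333e-05 s.
Cycle = t_tx + RTT = 0.000364762 s.
Throughput = L / cycle = 45600 / 0.000364762 = 125.0 Mbps.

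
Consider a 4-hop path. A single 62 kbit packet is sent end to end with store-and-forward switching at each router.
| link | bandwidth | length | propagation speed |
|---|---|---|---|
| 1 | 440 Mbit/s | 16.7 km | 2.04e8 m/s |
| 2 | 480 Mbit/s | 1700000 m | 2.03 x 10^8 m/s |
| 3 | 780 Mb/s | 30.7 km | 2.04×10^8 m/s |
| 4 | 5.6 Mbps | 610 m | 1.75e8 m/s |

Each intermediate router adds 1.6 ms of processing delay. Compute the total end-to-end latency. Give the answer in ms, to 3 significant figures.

24.8 ms

L = 62000 bits.
Transmission delays (L/R per hop): 0.140909, 0.129167, 0.0794872, 11.0714 ms; sum = 11.421 ms.
Propagation delays (d/s per hop): 0.0818627, 8.37438, 0.15049, 0.00348571 ms; sum = 8.61022 ms.
Processing at 3 router(s): 3 × 1.6 ms = 4.8 ms.
End-to-end = 24.8 ms.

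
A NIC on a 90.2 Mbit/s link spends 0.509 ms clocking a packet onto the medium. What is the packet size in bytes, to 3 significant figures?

L = R × t_tx = 90200000 b/s × 0.000509 s = 45911.8 bits.
In bytes: 45911.8 / 8 = 5740 bytes.

5740 bytes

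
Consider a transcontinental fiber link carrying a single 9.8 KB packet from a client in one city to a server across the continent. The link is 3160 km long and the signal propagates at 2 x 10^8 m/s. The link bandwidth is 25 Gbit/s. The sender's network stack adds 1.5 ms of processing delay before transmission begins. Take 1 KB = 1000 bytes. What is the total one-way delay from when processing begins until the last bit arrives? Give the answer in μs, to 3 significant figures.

17300 μs

L = 78400 bits.
Transmission delay = L/R = 78400 / 25000000000 = 3.136 μs.
Propagation delay = d/s = 3160000 m / 200000000 m/s = 15800 μs.
Plus processing delay 1.5 ms = 1500 μs.
Total = 17300 μs.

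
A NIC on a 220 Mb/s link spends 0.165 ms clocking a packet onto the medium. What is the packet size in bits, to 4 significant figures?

36300 bits

L = R × t_tx = 220000000 b/s × 0.000165 s = 36300 bits.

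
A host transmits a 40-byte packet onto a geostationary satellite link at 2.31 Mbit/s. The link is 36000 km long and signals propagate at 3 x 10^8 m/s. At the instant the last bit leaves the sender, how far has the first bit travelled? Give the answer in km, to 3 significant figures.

41.6 km

t_tx = L/R = 320/2310000 = 0.000138528 s.
Distance = s × t_tx = 300000000 × 0.000138528 = 41.6 km.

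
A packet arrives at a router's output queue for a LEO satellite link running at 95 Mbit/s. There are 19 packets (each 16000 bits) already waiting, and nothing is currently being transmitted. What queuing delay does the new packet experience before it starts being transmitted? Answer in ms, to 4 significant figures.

Each queued packet: L/R = 16000/95000000 = 0.168421 ms.
19 queued → 3.2 ms.
Queuing delay = 3.200 ms.

3.200 ms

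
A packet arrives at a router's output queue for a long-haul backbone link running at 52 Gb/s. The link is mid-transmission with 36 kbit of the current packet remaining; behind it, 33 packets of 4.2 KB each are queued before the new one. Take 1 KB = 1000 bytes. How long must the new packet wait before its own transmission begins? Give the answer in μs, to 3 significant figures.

Each queued packet: L/R = 33600/52000000000 = 0.646154 μs.
33 queued → 21.3231 μs.
Plus remaining 36000 bits of current packet: 0.692308 μs.
Queuing delay = 22.0 μs.

22.0 μs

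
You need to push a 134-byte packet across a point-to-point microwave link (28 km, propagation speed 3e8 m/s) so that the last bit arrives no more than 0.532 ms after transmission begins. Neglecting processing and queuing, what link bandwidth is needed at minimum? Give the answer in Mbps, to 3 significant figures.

2.44 Mbps

L = 1072 bits.
Propagation delay = 28000 / 300000000 = 0.0933333 ms.
Transmission budget = 0.532 − 0.0933333 = 0.438667 ms.
R ≥ L / t_tx = 1072 bits / 0.000438667 s = 2.44 Mbps.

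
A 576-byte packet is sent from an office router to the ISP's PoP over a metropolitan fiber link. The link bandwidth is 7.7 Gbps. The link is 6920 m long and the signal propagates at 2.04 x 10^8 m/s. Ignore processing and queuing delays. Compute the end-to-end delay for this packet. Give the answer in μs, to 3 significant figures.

L = 576 × 8 = 4608 bits.
Transmission delay = L/R = 4608 / 7700000000 = 0.598442 μs.
Propagation delay = d/s = 6920 m / 204000000 m/s = 33.9216 μs.
Total = 34.5 μs.

34.5 μs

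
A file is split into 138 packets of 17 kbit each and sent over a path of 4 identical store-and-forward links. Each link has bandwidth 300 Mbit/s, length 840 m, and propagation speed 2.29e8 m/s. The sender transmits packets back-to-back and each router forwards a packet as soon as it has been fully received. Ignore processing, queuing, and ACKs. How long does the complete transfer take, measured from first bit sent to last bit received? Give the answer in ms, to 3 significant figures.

Per-hop transmission t_tx = L/R = 17000/300000000 = 0.0566667 ms.
Per-hop propagation t_prop = 840/229000000 = 0.00366812 ms.
Pipeline fill: first packet needs 4·t_tx to clear all hops; remaining 137 packets each add one t_tx.
Total = (4+138-1)·t_tx + 4·t_prop = 141·0.0566667 + 4·0.00366812 = 8.00 ms.

8.00 ms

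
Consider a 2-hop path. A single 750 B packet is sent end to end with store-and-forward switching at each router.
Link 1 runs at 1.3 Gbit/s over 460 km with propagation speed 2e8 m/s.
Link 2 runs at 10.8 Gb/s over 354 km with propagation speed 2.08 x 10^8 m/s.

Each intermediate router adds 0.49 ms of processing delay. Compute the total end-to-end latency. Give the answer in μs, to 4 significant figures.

4497 μs

L = 750 × 8 = 6000 bits.
Transmission delays (L/R per hop): 4.61538, 0.555556 μs; sum = 5.17094 μs.
Propagation delays (d/s per hop): 2300, 1701.92 μs; sum = 4001.92 μs.
Processing at 1 router(s): 1 × 0.49 ms = 490 μs.
End-to-end = 4497 μs.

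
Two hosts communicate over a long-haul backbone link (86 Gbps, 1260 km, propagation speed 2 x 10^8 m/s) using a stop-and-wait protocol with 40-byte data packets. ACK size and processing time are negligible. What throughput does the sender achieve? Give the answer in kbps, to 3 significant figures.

25.4 kbps

t_tx = L/R = 320/86000000000 = 3.72093e-09 s.
t_prop = 1260000/200000000 = 0.0063 s; RTT = 0.0126 s.
Cycle = t_tx + RTT = 0.0126 s.
Throughput = L / cycle = 320 / 0.0126 = 25.4 kbps.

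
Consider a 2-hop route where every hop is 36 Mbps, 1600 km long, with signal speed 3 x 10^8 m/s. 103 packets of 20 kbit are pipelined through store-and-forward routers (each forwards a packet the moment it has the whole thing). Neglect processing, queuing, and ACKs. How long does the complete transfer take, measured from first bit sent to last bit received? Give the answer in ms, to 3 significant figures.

Per-hop transmission t_tx = L/R = 20000/36000000 = 0.555556 ms.
Per-hop propagation t_prop = 1600000/300000000 = 5.33333 ms.
Pipeline fill: first packet needs 2·t_tx to clear all hops; remaining 102 packets each add one t_tx.
Total = (2+103-1)·t_tx + 2·t_prop = 104·0.555556 + 2·5.33333 = 68.4 ms.

68.4 ms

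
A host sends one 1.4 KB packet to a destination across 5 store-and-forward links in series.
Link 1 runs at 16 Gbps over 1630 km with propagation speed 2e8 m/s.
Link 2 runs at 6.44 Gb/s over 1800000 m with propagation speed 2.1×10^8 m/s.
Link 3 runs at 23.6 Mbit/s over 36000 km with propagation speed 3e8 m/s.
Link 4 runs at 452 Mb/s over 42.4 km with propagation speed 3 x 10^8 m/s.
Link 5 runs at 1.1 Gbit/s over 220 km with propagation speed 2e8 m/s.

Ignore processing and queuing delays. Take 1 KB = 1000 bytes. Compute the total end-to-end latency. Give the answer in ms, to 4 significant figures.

L = 11200 bits.
Transmission delays (L/R per hop): 0.0007, 0.00173913, 0.474576, 0.0247788, 0.0101818 ms; sum = 0.511976 ms.
Propagation delays (d/s per hop): 8.15, 8.57143, 120, 0.141333, 1.1 ms; sum = 137.963 ms.
End-to-end = 138.5 ms.

138.5 ms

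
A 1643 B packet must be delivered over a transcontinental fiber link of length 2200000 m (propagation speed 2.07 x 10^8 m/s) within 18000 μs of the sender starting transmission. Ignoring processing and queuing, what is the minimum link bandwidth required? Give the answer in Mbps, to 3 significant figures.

1.78 Mbps

L = 13144 bits.
Propagation delay = 2200000 / 2.07e+08 = 10628 μs.
Transmission budget = 18000 − 10628 = 7371.98 μs.
R ≥ L / t_tx = 13144 bits / 0.00737198 s = 1.78 Mbps.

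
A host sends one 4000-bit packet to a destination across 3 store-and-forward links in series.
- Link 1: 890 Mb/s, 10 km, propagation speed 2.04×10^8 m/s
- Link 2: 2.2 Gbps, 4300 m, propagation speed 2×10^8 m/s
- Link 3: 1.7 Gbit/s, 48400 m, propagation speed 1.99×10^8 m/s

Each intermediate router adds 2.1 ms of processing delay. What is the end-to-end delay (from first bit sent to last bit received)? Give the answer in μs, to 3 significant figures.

4520 μs

Transmission delays (L/R per hop): 4.49438, 1.81818, 2.35294 μs; sum = 8.66551 μs.
Propagation delays (d/s per hop): 49.0196, 21.5, 243.216 μs; sum = 313.736 μs.
Processing at 2 router(s): 2 × 2.1 ms = 4200 μs.
End-to-end = 4520 μs.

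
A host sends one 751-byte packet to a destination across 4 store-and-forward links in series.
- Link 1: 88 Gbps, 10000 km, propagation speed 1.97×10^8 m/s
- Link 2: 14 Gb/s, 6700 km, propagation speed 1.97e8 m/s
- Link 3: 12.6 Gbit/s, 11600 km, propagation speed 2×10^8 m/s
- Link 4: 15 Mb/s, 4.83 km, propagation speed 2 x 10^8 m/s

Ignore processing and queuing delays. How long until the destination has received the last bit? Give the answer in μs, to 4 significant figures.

143200 μs

L = 751 × 8 = 6008 bits.
Transmission delays (L/R per hop): 0.0682727, 0.429143, 0.476825, 400.533 μs; sum = 401.508 μs.
Propagation delays (d/s per hop): 50761.4, 34010.2, 58000, 24.15 μs; sum = 142796 μs.
End-to-end = 143200 μs.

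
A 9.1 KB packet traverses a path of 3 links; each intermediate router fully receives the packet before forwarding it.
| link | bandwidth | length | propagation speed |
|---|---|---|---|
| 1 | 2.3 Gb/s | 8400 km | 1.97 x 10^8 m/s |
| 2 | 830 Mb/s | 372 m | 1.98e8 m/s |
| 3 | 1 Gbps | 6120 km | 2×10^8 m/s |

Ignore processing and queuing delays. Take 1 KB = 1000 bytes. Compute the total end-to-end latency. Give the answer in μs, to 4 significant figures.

73430 μs

L = 72800 bits.
Transmission delays (L/R per hop): 31.6522, 87.7108, 72.8 μs; sum = 192.163 μs.
Propagation delays (d/s per hop): 42639.6, 1.87879, 30600 μs; sum = 73241.5 μs.
End-to-end = 73430 μs.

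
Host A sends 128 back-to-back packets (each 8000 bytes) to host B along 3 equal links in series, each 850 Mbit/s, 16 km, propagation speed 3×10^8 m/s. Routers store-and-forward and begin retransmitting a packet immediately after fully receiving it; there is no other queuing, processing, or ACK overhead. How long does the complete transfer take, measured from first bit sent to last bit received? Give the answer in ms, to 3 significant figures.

9.95 ms

Per-hop transmission t_tx = L/R = 64000/850000000 = 0.0752941 ms.
Per-hop propagation t_prop = 16000/300000000 = 0.0533333 ms.
Pipeline fill: first packet needs 3·t_tx to clear all hops; remaining 127 packets each add one t_tx.
Total = (3+128-1)·t_tx + 3·t_prop = 130·0.0752941 + 3·0.0533333 = 9.95 ms.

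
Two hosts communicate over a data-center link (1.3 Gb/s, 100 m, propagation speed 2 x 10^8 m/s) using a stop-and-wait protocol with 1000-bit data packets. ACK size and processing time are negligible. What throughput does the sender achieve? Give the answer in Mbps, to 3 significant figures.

t_tx = L/R = 1000/1300000000 = 7.69231e-07 s.
t_prop = 100/200000000 = 5e-07 s; RTT = 1e-06 s.
Cycle = t_tx + RTT = 1.76923e-06 s.
Throughput = L / cycle = 1000 / 1.76923e-06 = 565 Mbps.

565 Mbps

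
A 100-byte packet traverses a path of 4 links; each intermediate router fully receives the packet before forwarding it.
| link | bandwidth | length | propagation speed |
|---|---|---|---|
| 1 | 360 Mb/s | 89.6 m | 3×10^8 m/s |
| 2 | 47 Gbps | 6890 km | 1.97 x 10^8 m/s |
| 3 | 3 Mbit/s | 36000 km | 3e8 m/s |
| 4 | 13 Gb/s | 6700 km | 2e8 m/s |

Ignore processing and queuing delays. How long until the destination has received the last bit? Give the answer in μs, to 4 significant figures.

188700 μs

L = 100 × 8 = 800 bits.
Transmission delays (L/R per hop): 2.22222, 0.0170213, 266.667, 0.0615385 μs; sum = 268.967 μs.
Propagation delays (d/s per hop): 0.298667, 34974.6, 120000, 33500 μs; sum = 188475 μs.
End-to-end = 188700 μs.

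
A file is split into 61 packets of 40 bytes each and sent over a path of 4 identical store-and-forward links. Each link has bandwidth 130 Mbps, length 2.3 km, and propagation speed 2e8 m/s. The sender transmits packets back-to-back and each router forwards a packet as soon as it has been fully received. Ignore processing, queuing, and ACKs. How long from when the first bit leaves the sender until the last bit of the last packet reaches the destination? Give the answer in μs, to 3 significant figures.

204 μs

Per-hop transmission t_tx = L/R = 320/130000000 = 2.46154 μs.
Per-hop propagation t_prop = 2300/200000000 = 11.5 μs.
Pipeline fill: first packet needs 4·t_tx to clear all hops; remaining 60 packets each add one t_tx.
Total = (4+61-1)·t_tx + 4·t_prop = 64·2.46154 + 4·11.5 = 204 μs.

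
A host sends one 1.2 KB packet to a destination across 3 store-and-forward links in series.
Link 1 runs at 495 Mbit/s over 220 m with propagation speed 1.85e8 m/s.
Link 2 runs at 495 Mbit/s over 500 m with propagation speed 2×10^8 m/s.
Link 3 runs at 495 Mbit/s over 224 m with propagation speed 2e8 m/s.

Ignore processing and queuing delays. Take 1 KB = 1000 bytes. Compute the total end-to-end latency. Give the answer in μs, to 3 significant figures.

L = 9600 bits.
Transmission delay per hop = L/R = 9600/495000000 = 19.3939 μs; 3 hops → 58.1818 μs.
Propagation delays (d/s per hop): 1.18919, 2.5, 1.12 μs; sum = 4.80919 μs.
End-to-end = 63.0 μs.

63.0 μs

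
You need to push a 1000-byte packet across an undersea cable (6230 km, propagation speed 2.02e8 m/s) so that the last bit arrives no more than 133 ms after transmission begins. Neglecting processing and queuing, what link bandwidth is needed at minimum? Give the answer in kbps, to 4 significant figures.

L = 8000 bits.
Propagation delay = 6230000 / 202000000 = 30.8416 ms.
Transmission budget = 133 − 30.8416 = 102.158 ms.
R ≥ L / t_tx = 8000 bits / 0.102158 s = 78.31 kbps.

78.31 kbps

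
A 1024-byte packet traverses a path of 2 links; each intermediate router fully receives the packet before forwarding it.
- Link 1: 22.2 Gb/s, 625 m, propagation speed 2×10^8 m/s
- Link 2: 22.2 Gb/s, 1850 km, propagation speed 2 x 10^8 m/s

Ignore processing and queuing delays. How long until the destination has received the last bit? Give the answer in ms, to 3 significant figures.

L = 1024 × 8 = 8192 bits.
Transmission delay per hop = L/R = 8192/22200000000 = 0.000369009 ms; 2 hops → 0.000738018 ms.
Propagation delays (d/s per hop): 0.003125, 9.25 ms; sum = 9.25313 ms.
End-to-end = 9.25 ms.

9.25 ms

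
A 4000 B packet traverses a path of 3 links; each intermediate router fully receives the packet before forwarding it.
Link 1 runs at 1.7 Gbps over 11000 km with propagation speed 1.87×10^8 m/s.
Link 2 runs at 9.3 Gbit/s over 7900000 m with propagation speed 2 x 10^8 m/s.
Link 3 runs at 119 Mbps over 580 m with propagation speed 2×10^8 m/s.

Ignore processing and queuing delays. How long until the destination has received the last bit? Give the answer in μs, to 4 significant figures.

L = 4000 × 8 = 32000 bits.
Transmission delays (L/R per hop): 18.8235, 3.44086, 268.908 μs; sum = 291.172 μs.
Propagation delays (d/s per hop): 58823.5, 39500, 2.9 μs; sum = 98326.4 μs.
End-to-end = 98620 μs.

98620 μs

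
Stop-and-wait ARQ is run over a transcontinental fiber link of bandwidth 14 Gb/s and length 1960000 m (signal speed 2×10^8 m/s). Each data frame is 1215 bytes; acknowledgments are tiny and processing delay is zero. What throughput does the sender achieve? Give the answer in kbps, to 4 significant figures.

495.9 kbps

t_tx = L/R = 9720/14000000000 = 6.94286e-07 s.
t_prop = 1960000/200000000 = 0.0098 s; RTT = 0.0196 s.
Cycle = t_tx + RTT = 0.0196007 s.
Throughput = L / cycle = 9720 / 0.0196007 = 495.9 kbps.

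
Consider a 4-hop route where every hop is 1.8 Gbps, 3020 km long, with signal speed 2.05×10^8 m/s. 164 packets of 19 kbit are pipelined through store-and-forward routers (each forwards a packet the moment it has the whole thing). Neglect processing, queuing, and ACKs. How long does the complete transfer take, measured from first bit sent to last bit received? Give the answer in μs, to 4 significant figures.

Per-hop transmission t_tx = L/R = 19000/1800000000 = 10.5556 μs.
Per-hop propagation t_prop = 3020000/2.05e+08 = 14731.7 μs.
Pipeline fill: first packet needs 4·t_tx to clear all hops; remaining 163 packets each add one t_tx.
Total = (4+164-1)·t_tx + 4·t_prop = 167·10.5556 + 4·14731.7 = 60690 μs.

60690 μs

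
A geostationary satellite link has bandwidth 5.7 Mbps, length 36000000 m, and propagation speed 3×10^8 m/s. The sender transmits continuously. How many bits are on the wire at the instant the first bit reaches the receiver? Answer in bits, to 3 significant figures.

Propagation delay = 36000000 / 300000000 = 0.12 s.
BDP = R × t_prop = 5700000 × 0.12 = 684000 bits.

684000 bits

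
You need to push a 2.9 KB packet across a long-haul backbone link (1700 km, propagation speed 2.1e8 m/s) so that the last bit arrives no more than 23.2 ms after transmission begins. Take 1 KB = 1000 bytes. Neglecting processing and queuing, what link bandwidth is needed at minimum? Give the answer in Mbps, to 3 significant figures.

1.54 Mbps

L = 23200 bits.
Propagation delay = 1700000 / 210000000 = 8.09524 ms.
Transmission budget = 23.2 − 8.09524 = 15.1048 ms.
R ≥ L / t_tx = 23200 bits / 0.0151048 s = 1.54 Mbps.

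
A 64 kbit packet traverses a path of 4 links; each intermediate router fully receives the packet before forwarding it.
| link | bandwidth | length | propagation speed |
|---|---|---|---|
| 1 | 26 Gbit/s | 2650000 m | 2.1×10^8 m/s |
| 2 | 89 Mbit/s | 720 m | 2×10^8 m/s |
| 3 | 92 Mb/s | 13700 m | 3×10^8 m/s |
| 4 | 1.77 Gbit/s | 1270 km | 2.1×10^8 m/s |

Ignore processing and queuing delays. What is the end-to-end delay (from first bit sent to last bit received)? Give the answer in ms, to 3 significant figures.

20.2 ms

L = 64000 bits.
Transmission delays (L/R per hop): 0.00246154, 0.719101, 0.695652, 0.0361582 ms; sum = 1.45337 ms.
Propagation delays (d/s per hop): 12.619, 0.0036, 0.0456667, 6.04762 ms; sum = 18.7159 ms.
End-to-end = 20.2 ms.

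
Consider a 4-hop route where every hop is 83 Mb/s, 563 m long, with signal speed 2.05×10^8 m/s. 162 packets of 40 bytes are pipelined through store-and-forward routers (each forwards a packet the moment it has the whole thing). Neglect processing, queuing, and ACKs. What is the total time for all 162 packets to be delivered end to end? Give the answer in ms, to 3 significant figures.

0.647 ms

Per-hop transmission t_tx = L/R = 320/83000000 = 0.00385542 ms.
Per-hop propagation t_prop = 563/2.05e+08 = 0.00274634 ms.
Pipeline fill: first packet needs 4·t_tx to clear all hops; remaining 161 packets each add one t_tx.
Total = (4+162-1)·t_tx + 4·t_prop = 165·0.00385542 + 4·0.00274634 = 0.647 ms.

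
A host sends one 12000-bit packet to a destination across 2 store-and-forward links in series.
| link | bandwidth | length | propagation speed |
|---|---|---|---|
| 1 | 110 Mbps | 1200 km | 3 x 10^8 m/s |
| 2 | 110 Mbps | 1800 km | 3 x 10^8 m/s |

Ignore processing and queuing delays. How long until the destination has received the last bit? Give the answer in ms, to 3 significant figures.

10.2 ms

Transmission delay per hop = L/R = 12000/110000000 = 0.109091 ms; 2 hops → 0.218182 ms.
Propagation delays (d/s per hop): 4, 6 ms; sum = 10 ms.
End-to-end = 10.2 ms.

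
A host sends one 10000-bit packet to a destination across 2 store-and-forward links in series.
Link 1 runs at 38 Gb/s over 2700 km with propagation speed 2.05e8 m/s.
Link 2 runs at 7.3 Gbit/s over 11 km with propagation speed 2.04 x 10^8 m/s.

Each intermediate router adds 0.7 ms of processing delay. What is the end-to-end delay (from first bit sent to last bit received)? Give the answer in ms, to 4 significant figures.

13.93 ms

Transmission delays (L/R per hop): 0.000263158, 0.00136986 ms; sum = 0.00163302 ms.
Propagation delays (d/s per hop): 13.1707, 0.0539216 ms; sum = 13.2247 ms.
Processing at 1 router(s): 1 × 0.7 ms = 0.7 ms.
End-to-end = 13.93 ms.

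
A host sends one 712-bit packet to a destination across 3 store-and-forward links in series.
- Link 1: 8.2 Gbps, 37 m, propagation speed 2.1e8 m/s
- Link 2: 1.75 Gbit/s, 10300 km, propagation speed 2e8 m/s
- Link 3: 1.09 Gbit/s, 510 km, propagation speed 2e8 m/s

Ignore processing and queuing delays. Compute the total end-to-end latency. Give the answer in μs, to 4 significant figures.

54050 μs

Transmission delays (L/R per hop): 0.0868293, 0.406857, 0.653211 μs; sum = 1.1469 μs.
Propagation delays (d/s per hop): 0.17619, 51500, 2550 μs; sum = 54050.2 μs.
End-to-end = 54050 μs.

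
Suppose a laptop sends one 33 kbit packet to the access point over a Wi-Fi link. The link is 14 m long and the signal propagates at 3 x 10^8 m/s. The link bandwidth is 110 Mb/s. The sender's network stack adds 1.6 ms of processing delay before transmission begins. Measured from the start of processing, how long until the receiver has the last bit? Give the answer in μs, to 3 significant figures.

L = 33000 bits.
Transmission delay = L/R = 33000 / 110000000 = 300 μs.
Propagation delay = d/s = 14 m / 300000000 m/s = 0.0466667 μs.
Plus processing delay 1.6 ms = 1600 μs.
Total = 1900 μs.

1900 μs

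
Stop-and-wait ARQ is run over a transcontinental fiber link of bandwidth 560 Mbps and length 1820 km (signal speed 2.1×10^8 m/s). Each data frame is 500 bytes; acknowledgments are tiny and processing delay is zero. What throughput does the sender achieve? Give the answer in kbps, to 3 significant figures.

t_tx = L/R = 4000/560000000 = 7.14286e-06 s.
t_prop = 1820000/210000000 = 0.00866667 s; RTT = 0.0173333 s.
Cycle = t_tx + RTT = 0.0173405 s.
Throughput = L / cycle = 4000 / 0.0173405 = 231 kbps.

231 kbps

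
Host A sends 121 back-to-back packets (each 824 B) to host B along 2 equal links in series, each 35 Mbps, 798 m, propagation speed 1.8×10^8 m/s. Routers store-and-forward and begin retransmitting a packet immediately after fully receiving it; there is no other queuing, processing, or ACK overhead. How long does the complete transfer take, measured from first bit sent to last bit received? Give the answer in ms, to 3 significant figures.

23.0 ms

Per-hop transmission t_tx = L/R = 6592/35000000 = 0.188343 ms.
Per-hop propagation t_prop = 798/180000000 = 0.00443333 ms.
Pipeline fill: first packet needs 2·t_tx to clear all hops; remaining 120 packets each add one t_tx.
Total = (2+121-1)·t_tx + 2·t_prop = 122·0.188343 + 2·0.00443333 = 23.0 ms.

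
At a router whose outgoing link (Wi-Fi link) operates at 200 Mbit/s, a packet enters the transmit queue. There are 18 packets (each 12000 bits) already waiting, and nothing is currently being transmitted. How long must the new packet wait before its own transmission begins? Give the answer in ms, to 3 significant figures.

1.08 ms

Each queued packet: L/R = 12000/200000000 = 0.06 ms.
18 queued → 1.08 ms.
Queuing delay = 1.08 ms.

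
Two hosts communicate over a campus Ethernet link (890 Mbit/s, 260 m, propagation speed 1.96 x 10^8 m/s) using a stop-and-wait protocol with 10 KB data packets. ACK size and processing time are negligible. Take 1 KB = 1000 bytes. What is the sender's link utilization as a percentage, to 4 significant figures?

97.13 %

t_tx = L/R = 80000/890000000 = 8.98876e-05 s.
t_prop = 260/196000000 = 1.32653e-06 s; RTT = 2.65306e-06 s.
Cycle = t_tx + RTT = 9.25407e-05 s.
Utilization = t_tx / cycle = 8.98876e-05/9.25407e-05 = 97.13 %.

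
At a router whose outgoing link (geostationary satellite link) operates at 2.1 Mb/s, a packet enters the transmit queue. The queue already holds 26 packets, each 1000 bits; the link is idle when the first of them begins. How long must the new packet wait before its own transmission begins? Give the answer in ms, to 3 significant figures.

Each queued packet: L/R = 1000/2100000 = 0.47619 ms.
26 queued → 12.381 ms.
Queuing delay = 12.4 ms.

12.4 ms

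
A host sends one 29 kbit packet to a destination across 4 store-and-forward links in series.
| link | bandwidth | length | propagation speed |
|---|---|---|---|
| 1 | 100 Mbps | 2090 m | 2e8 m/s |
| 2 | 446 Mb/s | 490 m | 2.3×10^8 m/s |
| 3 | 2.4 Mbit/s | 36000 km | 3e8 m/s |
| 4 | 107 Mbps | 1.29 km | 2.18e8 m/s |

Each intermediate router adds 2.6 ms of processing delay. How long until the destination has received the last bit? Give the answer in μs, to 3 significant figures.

141000 μs

L = 29000 bits.
Transmission delays (L/R per hop): 290, 65.0224, 12083.3, 271.028 μs; sum = 12709.4 μs.
Propagation delays (d/s per hop): 10.45, 2.13043, 120000, 5.91743 μs; sum = 120018 μs.
Processing at 3 router(s): 3 × 2.6 ms = 7800 μs.
End-to-end = 141000 μs.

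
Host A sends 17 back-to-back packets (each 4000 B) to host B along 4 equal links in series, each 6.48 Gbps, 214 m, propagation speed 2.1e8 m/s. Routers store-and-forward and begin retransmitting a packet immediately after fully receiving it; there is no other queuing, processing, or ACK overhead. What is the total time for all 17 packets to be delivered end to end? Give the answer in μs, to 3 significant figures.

103 μs

Per-hop transmission t_tx = L/R = 32000/6480000000 = 4.93827 μs.
Per-hop propagation t_prop = 214/210000000 = 1.01905 μs.
Pipeline fill: first packet needs 4·t_tx to clear all hops; remaining 16 packets each add one t_tx.
Total = (4+17-1)·t_tx + 4·t_prop = 20·4.93827 + 4·1.01905 = 103 μs.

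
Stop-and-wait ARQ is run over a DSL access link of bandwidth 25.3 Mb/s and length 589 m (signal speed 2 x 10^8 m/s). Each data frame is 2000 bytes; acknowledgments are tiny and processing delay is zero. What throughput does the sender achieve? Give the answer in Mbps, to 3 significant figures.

25.1 Mbps

t_tx = L/R = 16000/25300000 = 0.000632411 s.
t_prop = 589/200000000 = 2.945e-06 s; RTT = 5.89e-06 s.
Cycle = t_tx + RTT = 0.000638301 s.
Throughput = L / cycle = 16000 / 0.000638301 = 25.1 Mbps.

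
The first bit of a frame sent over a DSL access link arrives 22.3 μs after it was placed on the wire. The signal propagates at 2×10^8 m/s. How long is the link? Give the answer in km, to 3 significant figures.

d = s × t_prop = 200000000 × 2.23e-05 = 4.46 km.

4.46 km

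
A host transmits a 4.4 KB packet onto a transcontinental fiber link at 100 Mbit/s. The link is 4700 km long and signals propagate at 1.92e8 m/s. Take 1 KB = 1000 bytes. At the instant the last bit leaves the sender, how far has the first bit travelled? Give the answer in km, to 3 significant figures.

t_tx = L/R = 35200/100000000 = 0.000352 s.
Distance = s × t_tx = 192000000 × 0.000352 = 67.6 km.

67.6 km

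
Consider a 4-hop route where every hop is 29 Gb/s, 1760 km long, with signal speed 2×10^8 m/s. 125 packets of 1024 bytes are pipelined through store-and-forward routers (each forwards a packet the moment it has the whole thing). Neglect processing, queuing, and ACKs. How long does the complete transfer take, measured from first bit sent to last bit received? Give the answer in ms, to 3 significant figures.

Per-hop transmission t_tx = L/R = 8192/29000000000 = 0.000282483 ms.
Per-hop propagation t_prop = 1760000/200000000 = 8.8 ms.
Pipeline fill: first packet needs 4·t_tx to clear all hops; remaining 124 packets each add one t_tx.
Total = (4+125-1)·t_tx + 4·t_prop = 128·0.000282483 + 4·8.8 = 35.2 ms.

35.2 ms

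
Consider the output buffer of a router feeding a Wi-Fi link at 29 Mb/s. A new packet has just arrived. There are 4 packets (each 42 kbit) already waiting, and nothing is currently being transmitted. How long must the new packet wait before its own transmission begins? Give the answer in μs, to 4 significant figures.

5793 μs

Each queued packet: L/R = 42000/29000000 = 1448.28 μs.
4 queued → 5793.1 μs.
Queuing delay = 5793 μs.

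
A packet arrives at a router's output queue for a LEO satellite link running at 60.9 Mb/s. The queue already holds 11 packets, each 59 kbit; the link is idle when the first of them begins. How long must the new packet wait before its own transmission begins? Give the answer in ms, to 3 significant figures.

Each queued packet: L/R = 59000/60900000 = 0.968801 ms.
11 queued → 10.6568 ms.
Queuing delay = 10.7 ms.

10.7 ms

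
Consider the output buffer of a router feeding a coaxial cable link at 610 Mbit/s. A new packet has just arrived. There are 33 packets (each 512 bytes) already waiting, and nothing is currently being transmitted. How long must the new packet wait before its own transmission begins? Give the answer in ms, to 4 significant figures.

Each queued packet: L/R = 4096/610000000 = 0.00671475 ms.
33 queued → 0.221587 ms.
Queuing delay = 0.2216 ms.

0.2216 ms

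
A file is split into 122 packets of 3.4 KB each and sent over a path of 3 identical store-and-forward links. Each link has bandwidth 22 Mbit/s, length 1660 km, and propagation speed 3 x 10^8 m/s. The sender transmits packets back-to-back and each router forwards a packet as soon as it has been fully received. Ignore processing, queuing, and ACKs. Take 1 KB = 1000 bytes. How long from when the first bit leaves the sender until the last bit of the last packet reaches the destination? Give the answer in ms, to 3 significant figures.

170 ms

Per-hop transmission t_tx = L/R = 27200/22000000 = 1.23636 ms.
Per-hop propagation t_prop = 1660000/300000000 = 5.53333 ms.
Pipeline fill: first packet needs 3·t_tx to clear all hops; remaining 121 packets each add one t_tx.
Total = (3+122-1)·t_tx + 3·t_prop = 124·1.23636 + 3·5.53333 = 170 ms.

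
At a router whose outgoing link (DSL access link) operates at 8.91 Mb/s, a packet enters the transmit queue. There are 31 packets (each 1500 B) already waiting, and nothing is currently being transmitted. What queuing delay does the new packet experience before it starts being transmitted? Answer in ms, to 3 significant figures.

Each queued packet: L/R = 12000/8910000 = 1.3468 ms.
31 queued → 41.7508 ms.
Queuing delay = 41.8 ms.

41.8 ms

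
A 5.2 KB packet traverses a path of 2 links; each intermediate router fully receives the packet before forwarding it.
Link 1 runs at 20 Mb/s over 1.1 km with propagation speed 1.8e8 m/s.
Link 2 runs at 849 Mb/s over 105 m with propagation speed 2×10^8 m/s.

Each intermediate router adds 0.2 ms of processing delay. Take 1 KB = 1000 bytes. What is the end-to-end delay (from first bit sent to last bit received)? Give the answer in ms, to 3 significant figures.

L = 41600 bits.
Transmission delays (L/R per hop): 2.08, 0.0489988 ms; sum = 2.129 ms.
Propagation delays (d/s per hop): 0.00611111, 0.000525 ms; sum = 0.00663611 ms.
Processing at 1 router(s): 1 × 0.2 ms = 0.2 ms.
End-to-end = 2.34 ms.

2.34 ms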